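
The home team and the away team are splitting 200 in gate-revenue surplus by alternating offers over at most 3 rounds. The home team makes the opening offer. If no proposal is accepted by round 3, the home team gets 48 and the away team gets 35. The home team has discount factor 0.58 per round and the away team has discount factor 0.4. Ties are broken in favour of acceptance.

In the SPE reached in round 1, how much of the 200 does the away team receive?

Round 3 (the home team proposes): the away team gets 35 if talks fail, so the home team offers 35 and keeps 165.
Round 2 (the away team proposes): the home team can get 165 next round, worth 0.58 × 165 = 95.7 now, so the away team offers 95.7, keeping 104.3.
Round 1 (the home team proposes): the away team can get 104.3 next round, worth 0.4 × 104.3 = 41.72 now, so the home team offers 41.72, keeping 158.28.

41.72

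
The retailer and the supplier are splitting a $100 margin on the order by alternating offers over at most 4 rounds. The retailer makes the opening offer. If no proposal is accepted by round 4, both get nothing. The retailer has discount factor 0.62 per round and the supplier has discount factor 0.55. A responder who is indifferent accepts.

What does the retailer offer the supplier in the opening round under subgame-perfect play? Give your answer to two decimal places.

39.66

By backward induction:
Round 4 (the supplier proposes): the retailer will accept anything ≥ 0, so the supplier offers 0 and keeps 100.
Round 3 (the retailer proposes): the supplier can get 100 next round, worth 0.55 × 100 = 55 now. The retailer offers 55 and keeps 100 − 55 = 45.
Round 2 (the supplier proposes): the retailer can get 45 next round, worth 0.62 × 45 = 27.9 now; the supplier offers that and keeps 72.1.
Round 1 (the retailer proposes): the supplier can get 72.1 next round, worth 0.55 × 72.1 = 39.655 now, so the retailer offers 39.655, keeping 60.345.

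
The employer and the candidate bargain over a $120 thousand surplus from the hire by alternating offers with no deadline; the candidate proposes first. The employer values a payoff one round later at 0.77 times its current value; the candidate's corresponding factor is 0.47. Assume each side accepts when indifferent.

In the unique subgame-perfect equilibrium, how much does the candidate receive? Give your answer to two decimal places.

43.25

When the candidate proposes, the employer accepts any offer worth at least 0.77 times what the employer would get by proposing next round; and vice versa.
This gives x = 120 − 0.77y and y = 120 − 0.47x, where x and y are each side's share when it proposes.
Hence (1 − 0.77·0.47)x = 120(1 − 0.77), i.e. 0.6381·x = 27.6.
x ≈ 43.2534; the employer's share is 120 − x ≈ 76.7466.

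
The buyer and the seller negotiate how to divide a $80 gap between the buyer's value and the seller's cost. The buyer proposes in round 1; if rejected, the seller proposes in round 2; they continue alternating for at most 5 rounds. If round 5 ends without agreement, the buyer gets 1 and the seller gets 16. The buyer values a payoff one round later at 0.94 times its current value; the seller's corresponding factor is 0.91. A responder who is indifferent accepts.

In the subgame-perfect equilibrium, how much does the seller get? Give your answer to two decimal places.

Round 5 (the buyer proposes): the seller gets 16 if talks fail, so the buyer offers 16 and keeps 64.
Round 4 (the seller proposes): the buyer can get 64 next round, worth 0.94 × 64 = 60.16 now; the seller offers that and keeps 19.84.
Round 3 (the buyer proposes): the seller can get 19.84 next round, worth 0.91 × 19.84 = 18.0544 now; the buyer offers that and keeps 61.9456.
Round 2 (the seller proposes): the buyer can get 61.9456 next round, worth 0.94 × 61.9456 = 58.228864 now. The seller offers 58.228864 and keeps 80 − 58.228864 = 21.771136.
Round 1 (the buyer proposes): the seller can get 21.771136 next round, worth 0.91 × 21.771136 = 19.81173376 now. The buyer offers 19.81173376 and keeps 80 − 19.81173376 = 60.18826624.

19.81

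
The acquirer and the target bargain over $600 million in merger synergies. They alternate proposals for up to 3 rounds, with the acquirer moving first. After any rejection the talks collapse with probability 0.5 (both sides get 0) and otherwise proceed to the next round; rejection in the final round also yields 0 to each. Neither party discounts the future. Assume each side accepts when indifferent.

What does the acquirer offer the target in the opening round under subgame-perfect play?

Round 3 (the acquirer proposes): the target will accept anything ≥ 0, so the acquirer offers 0 and keeps 600.
Round 2 (the target proposes): rejecting gives the acquirer an expected 0.5 × 600 = 300. The target offers 300 and keeps 600 − 300 = 300.
Round 1 (the acquirer proposes): rejecting gives the target an expected 0.5 × 300 = 150; the acquirer offers that and keeps 450.

150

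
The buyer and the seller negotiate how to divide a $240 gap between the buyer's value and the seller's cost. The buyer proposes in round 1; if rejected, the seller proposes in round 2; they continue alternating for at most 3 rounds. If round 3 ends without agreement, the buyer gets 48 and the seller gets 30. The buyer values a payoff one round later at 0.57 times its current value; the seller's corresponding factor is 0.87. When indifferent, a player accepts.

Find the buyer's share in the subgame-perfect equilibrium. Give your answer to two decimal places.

Work backward from the last round.
Round 3 (the buyer proposes): the seller gets 30 if talks fail, so the buyer offers 30 and keeps 210.
Round 2 (the seller proposes): the buyer can get 210 next round, worth 0.57 × 210 = 119.7 now, so the seller offers 119.7, keeping 120.3.
Round 1 (the buyer proposes): the seller can get 120.3 next round, worth 0.87 × 120.3 = 104.661 now. The buyer offers 104.661 and keeps 240 − 104.661 = 135.339.

135.34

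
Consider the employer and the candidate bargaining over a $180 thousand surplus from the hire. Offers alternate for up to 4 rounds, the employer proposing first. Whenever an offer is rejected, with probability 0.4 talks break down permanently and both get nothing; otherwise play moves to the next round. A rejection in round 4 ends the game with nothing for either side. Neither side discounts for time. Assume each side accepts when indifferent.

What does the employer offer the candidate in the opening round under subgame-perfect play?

Round 4 (the candidate proposes): rejection yields 0 for the employer; the candidate offers 0 and keeps 180.
Round 3 (the employer proposes): rejecting gives the candidate an expected 0.6 × 180 = 108; the employer offers that and keeps 72.
Round 2 (the candidate proposes): rejecting gives the employer an expected 0.6 × 72 = 43.2. The candidate offers 43.2 and keeps 180 − 43.2 = 136.8.
Round 1 (the employer proposes): rejecting gives the candidate an expected 0.6 × 136.8 = 82.08; the employer offers that and keeps 97.92.

82.08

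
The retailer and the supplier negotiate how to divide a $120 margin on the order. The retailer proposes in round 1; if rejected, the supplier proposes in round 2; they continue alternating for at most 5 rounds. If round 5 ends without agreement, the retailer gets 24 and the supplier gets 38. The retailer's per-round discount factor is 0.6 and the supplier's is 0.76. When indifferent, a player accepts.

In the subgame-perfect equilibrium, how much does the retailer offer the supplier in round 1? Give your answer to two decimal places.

61.02

Round 5 (the retailer proposes): the supplier gets 38 if talks fail, so the retailer offers 38 and keeps 82.
Round 4 (the supplier proposes): the retailer can get 82 next round, worth 0.6 × 82 = 49.2 now, so the supplier offers 49.2, keeping 70.8.
Round 3 (the retailer proposes): the supplier can get 70.8 next round, worth 0.76 × 70.8 = 53.808 now, so the retailer offers 53.808, keeping 66.192.
Round 2 (the supplier proposes): the retailer can get 66.192 next round, worth 0.6 × 66.192 = 39.7152 now, so the supplier offers 39.7152, keeping 80.2848.
Round 1 (the retailer proposes): the supplier can get 80.2848 next round, worth 0.76 × 80.2848 = 61.016448 now; the retailer offers that and keeps 58.983552.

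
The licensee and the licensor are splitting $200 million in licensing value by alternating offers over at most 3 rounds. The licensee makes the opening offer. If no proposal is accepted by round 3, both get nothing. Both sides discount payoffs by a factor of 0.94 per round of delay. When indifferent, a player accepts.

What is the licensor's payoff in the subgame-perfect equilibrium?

11.28

Solve by backward induction from round 3.
Round 3 (the licensee proposes): the licensor will accept anything ≥ 0, so the licensee offers 0 and keeps 200.
Round 2 (the licensor proposes): the licensee can get 200 next round, worth 0.94 × 200 = 188 now. The licensor offers 188 and keeps 200 − 188 = 12.
Round 1 (the licensee proposes): the licensor can get 12 next round, worth 0.94 × 12 = 11.28 now; the licensee offers that and keeps 188.72.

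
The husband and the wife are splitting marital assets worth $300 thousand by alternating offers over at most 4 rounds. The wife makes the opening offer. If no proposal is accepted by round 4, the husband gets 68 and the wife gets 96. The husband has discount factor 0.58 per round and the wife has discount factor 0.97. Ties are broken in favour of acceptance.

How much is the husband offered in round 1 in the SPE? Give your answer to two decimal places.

Round 4 (the husband proposes): the wife gets 96 if talks fail, so the husband offers 96 and keeps 204.
Round 3 (the wife proposes): the husband can get 204 next round, worth 0.58 × 204 = 118.32 now, so the wife offers 118.32, keeping 181.68.
Round 2 (the husband proposes): the wife can get 181.68 next round, worth 0.97 × 181.68 = 176.2296 now; the husband offers that and keeps 123.7704.
Round 1 (the wife proposes): the husband can get 123.7704 next round, worth 0.58 × 123.7704 = 71.786832 now. The wife offers 71.786832 and keeps 300 − 71.786832 = 228.213168.

71.79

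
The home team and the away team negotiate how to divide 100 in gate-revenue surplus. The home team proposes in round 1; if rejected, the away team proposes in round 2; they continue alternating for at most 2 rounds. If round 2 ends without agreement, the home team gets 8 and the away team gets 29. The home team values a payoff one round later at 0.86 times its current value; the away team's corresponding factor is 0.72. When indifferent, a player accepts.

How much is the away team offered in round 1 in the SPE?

66.24

Work backward from the last round.
Round 2 (the away team proposes): the home team gets 8 if talks fail, so the away team offers 8 and keeps 92.
Round 1 (the home team proposes): the away team can get 92 next round, worth 0.72 × 92 = 66.24 now. The home team offers 66.24 and keeps 100 − 66.24 = 33.76.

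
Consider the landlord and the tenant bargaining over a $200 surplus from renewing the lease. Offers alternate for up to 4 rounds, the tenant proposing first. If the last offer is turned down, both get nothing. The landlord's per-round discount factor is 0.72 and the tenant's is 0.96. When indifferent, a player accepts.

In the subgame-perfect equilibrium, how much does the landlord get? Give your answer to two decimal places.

Round 4 (the landlord proposes): the tenant will accept anything ≥ 0, so the landlord offers 0 and keeps 200.
Round 3 (the tenant proposes): the landlord can get 200 next round, worth 0.72 × 200 = 144 now. The tenant offers 144 and keeps 200 − 144 = 56.
Round 2 (the landlord proposes): the tenant can get 56 next round, worth 0.96 × 56 = 53.76 now. The landlord offers 53.76 and keeps 200 − 53.76 = 146.24.
Round 1 (the tenant proposes): the landlord can get 146.24 next round, worth 0.72 × 146.24 = 105.2928 now; the tenant offers that and keeps 94.7072.

105.29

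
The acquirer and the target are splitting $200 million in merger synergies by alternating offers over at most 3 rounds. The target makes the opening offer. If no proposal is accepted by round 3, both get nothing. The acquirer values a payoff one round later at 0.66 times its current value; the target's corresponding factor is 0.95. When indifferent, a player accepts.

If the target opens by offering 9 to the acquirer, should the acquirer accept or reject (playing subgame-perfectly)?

Round 3 (the target proposes): rejection yields 0 for the acquirer; the target offers 0 and keeps 200.
Round 2 (the acquirer proposes): the target can get 200 next round, worth 0.95 × 200 = 190 now; the acquirer offers that and keeps 10.
So by rejecting in round 1, the acquirer gets 10 next round, worth 0.66 × 10 = 6.6 now.
Offer 9 ≥ 6.6, so the acquirer accepts.

Accept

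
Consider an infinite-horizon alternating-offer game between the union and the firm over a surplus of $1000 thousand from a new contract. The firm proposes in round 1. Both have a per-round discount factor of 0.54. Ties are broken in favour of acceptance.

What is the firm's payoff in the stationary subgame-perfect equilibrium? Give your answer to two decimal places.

In a stationary SPE each proposer offers the other exactly their discounted continuation value.
If the firm keeps x when proposing and the union keeps y when proposing, then x = 1000 − 0.54y and y = 1000 − 0.54x.
Solving: x = 1000(1 − 0.54) / (1 − 0.54·0.54) = 460 / 0.7084 ≈ 649.3506.
The union gets 1000 − 649.3506 ≈ 350.6494.

649.35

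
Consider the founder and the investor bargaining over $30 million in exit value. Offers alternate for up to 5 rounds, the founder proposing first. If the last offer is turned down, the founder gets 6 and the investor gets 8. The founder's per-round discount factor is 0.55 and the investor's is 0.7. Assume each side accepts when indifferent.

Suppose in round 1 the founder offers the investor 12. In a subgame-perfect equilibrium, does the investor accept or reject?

Work out the investor's continuation value if the offer is rejected.
Round 5 (the founder proposes): the investor gets 8 if talks fail, so the founder offers 8 and keeps 22.
Round 4 (the investor proposes): the founder can get 22 next round, worth 0.55 × 22 = 12.1 now; the investor offers that and keeps 17.9.
Round 3 (the founder proposes): the investor can get 17.9 next round, worth 0.7 × 17.9 = 12.53 now; the founder offers that and keeps 17.47.
Round 2 (the investor proposes): the founder can get 17.47 next round, worth 0.55 × 17.47 = 9.6085 now. The investor offers 9.6085 and keeps 30 − 9.6085 = 20.3915.
So by rejecting in round 1, the investor gets 20.3915 next round, worth 0.7 × 20.3915 = 14.27405 now.
Offer 12 < 14.27405, so the investor rejects.

Reject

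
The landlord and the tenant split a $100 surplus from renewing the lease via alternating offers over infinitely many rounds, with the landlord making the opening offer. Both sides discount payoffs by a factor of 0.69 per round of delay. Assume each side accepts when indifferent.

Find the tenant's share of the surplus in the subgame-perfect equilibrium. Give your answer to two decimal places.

40.83

Let x be the landlord's share when the landlord proposes and y be the tenant's share when the tenant proposes.
The tenant accepts iff offered ≥ 0.69·y, so x = 100 − 0.69y. Symmetrically y = 100 − 0.69x.
Substituting: x = 100 − 0.69(100 − 0.69x), giving x(1 − 0.69·0.69) = 100(1 − 0.69).
So x = 100 × 0.31 / 0.5239 ≈ 59.1716, and the tenant receives 100 − x ≈ 40.8284.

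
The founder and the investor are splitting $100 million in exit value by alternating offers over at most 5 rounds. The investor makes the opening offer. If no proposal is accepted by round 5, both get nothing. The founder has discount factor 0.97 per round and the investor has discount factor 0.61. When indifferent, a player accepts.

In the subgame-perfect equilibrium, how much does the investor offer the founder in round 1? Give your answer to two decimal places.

60.21

Solve by backward induction from round 5.
Round 5 (the investor proposes): rejection yields 0 for the founder; the investor offers 0 and keeps 100.
Round 4 (the founder proposes): the investor can get 100 next round, worth 0.61 × 100 = 61 now, so the founder offers 61, keeping 39.
Round 3 (the investor proposes): the founder can get 39 next round, worth 0.97 × 39 = 37.83 now; the investor offers that and keeps 62.17.
Round 2 (the founder proposes): the investor can get 62.17 next round, worth 0.61 × 62.17 = 37.9237 now. The founder offers 37.9237 and keeps 100 − 37.9237 = 62.0763.
Round 1 (the investor proposes): the founder can get 62.0763 next round, worth 0.97 × 62.0763 = 60.214011 now; the investor offers that and keeps 39.785989.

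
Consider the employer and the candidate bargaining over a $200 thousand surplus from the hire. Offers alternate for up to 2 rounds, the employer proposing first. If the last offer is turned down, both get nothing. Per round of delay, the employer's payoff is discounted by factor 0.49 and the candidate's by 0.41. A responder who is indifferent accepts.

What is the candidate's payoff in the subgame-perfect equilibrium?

By backward induction:
Round 2 (the candidate proposes): rejection yields 0 for the employer; the candidate offers 0 and keeps 200.
Round 1 (the employer proposes): the candidate can get 200 next round, worth 0.41 × 200 = 82 now; the employer offers that and keeps 118.

82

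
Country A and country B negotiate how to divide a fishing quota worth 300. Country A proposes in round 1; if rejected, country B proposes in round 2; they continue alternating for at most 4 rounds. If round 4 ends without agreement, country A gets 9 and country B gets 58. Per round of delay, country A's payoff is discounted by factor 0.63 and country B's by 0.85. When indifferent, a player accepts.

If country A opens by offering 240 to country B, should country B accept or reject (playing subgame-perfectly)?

Work out country B's continuation value if the offer is rejected.
Round 4 (country B proposes): country A gets 9 if talks fail, so country B offers 9 and keeps 291.
Round 3 (country A proposes): country B can get 291 next round, worth 0.85 × 291 = 247.35 now, so country A offers 247.35, keeping 52.65.
Round 2 (country B proposes): country A can get 52.65 next round, worth 0.63 × 52.65 = 33.1695 now; country B offers that and keeps 266.8305.
So by rejecting in round 1, country B gets 266.8305 next round, worth 0.85 × 266.8305 = 226.805925 now.
Offer 240 ≥ 226.805925, so country B accepts.

Accept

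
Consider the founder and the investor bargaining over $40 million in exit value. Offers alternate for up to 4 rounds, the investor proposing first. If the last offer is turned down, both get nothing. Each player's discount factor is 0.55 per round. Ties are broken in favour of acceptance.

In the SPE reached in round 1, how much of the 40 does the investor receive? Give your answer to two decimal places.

Round 4 (the founder proposes): the investor will accept anything ≥ 0, so the founder offers 0 and keeps 40.
Round 3 (the investor proposes): the founder can get 40 next round, worth 0.55 × 40 = 22 now. The investor offers 22 and keeps 40 − 22 = 18.
Round 2 (the founder proposes): the investor can get 18 next round, worth 0.55 × 18 = 9.9 now, so the founder offers 9.9, keeping 30.1.
Round 1 (the investor proposes): the founder can get 30.1 next round, worth 0.55 × 30.1 = 16.555 now, so the investor offers 16.555, keeping 23.445.

23.45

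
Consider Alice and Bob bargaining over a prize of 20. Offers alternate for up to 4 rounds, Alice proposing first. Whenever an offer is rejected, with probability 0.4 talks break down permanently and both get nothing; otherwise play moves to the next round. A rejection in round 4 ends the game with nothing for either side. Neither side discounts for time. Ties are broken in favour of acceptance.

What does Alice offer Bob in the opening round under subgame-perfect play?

By backward induction:
Round 4 (Bob proposes): rejection yields 0 for Alice; Bob offers 0 and keeps 20.
Round 3 (Alice proposes): rejecting gives Bob an expected 0.6 × 20 = 12, so Alice offers 12, keeping 8.
Round 2 (Bob proposes): rejecting gives Alice an expected 0.6 × 8 = 4.8. Bob offers 4.8 and keeps 20 − 4.8 = 15.2.
Round 1 (Alice proposes): rejecting gives Bob an expected 0.6 × 15.2 = 9.12. Alice offers 9.12 and keeps 20 − 9.12 = 10.88.

9.12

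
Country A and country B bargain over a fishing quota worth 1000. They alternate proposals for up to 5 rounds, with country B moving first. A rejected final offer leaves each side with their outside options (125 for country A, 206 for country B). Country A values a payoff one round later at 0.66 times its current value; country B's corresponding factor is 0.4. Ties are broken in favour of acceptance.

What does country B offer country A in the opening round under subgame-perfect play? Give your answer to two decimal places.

Solve by backward induction from round 5.
Round 5 (country B proposes): country A gets 125 if talks fail, so country B offers 125 and keeps 875.
Round 4 (country A proposes): country B can get 875 next round, worth 0.4 × 875 = 350 now; country A offers that and keeps 650.
Round 3 (country B proposes): country A can get 650 next round, worth 0.66 × 650 = 429 now. Country B offers 429 and keeps 1000 − 429 = 571.
Round 2 (country A proposes): country B can get 571 next round, worth 0.4 × 571 = 228.4 now; country A offers that and keeps 771.6.
Round 1 (country B proposes): country A can get 771.6 next round, worth 0.66 × 771.6 = 509.256 now. Country B offers 509.256 and keeps 1000 − 509.256 = 490.744.

509.26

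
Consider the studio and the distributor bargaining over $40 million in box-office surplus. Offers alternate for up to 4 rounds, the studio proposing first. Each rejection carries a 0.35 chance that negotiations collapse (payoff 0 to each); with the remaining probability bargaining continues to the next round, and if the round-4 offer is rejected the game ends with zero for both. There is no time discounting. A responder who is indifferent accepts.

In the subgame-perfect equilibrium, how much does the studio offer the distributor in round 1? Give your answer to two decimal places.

20.09

Round 4 (the distributor proposes): the studio will accept anything ≥ 0, so the distributor offers 0 and keeps 40.
Round 3 (the studio proposes): rejecting gives the distributor an expected 0.65 × 40 = 26. The studio offers 26 and keeps 40 − 26 = 14.
Round 2 (the distributor proposes): rejecting gives the studio an expected 0.65 × 14 = 9.1; the distributor offers that and keeps 30.9.
Round 1 (the studio proposes): rejecting gives the distributor an expected 0.65 × 30.9 = 20.085. The studio offers 20.085 and keeps 40 − 20.085 = 19.915.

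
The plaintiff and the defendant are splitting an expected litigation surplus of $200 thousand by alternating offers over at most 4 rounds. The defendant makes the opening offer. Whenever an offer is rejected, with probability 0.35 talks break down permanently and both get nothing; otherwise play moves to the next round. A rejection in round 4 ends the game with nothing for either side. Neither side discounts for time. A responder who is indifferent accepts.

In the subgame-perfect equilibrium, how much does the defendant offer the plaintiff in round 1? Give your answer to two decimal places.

100.43

Round 4 (the plaintiff proposes): the defendant will accept anything ≥ 0, so the plaintiff offers 0 and keeps 200.
Round 3 (the defendant proposes): rejecting gives the plaintiff an expected 0.65 × 200 = 130; the defendant offers that and keeps 70.
Round 2 (the plaintiff proposes): rejecting gives the defendant an expected 0.65 × 70 = 45.5. The plaintiff offers 45.5 and keeps 200 − 45.5 = 154.5.
Round 1 (the defendant proposes): rejecting gives the plaintiff an expected 0.65 × 154.5 = 100.425. The defendant offers 100.425 and keeps 200 − 100.425 = 99.575.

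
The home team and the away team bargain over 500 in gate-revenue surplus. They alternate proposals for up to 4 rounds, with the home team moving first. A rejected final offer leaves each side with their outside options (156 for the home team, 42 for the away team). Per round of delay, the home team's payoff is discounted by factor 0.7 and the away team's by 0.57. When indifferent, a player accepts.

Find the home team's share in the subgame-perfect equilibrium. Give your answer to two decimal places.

Round 4 (the away team proposes): the home team gets 156 if talks fail, so the away team offers 156 and keeps 344.
Round 3 (the home team proposes): the away team can get 344 next round, worth 0.57 × 344 = 196.08 now. The home team offers 196.08 and keeps 500 − 196.08 = 303.92.
Round 2 (the away team proposes): the home team can get 303.92 next round, worth 0.7 × 303.92 = 212.744 now. The away team offers 212.744 and keeps 500 − 212.744 = 287.256.
Round 1 (the home team proposes): the away team can get 287.256 next round, worth 0.57 × 287.256 = 163.73592 now. The home team offers 163.73592 and keeps 500 − 163.73592 = 336.26408.

336.26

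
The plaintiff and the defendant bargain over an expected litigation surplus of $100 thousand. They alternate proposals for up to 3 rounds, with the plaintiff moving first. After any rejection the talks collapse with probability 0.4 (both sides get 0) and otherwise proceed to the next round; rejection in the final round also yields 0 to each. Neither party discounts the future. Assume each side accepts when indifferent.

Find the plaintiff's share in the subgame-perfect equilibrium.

Round 3 (the plaintiff proposes): the defendant will accept anything ≥ 0, so the plaintiff offers 0 and keeps 100.
Round 2 (the defendant proposes): rejecting gives the plaintiff an expected 0.6 × 100 = 60; the defendant offers that and keeps 40.
Round 1 (the plaintiff proposes): rejecting gives the defendant an expected 0.6 × 40 = 24; the plaintiff offers that and keeps 76.

76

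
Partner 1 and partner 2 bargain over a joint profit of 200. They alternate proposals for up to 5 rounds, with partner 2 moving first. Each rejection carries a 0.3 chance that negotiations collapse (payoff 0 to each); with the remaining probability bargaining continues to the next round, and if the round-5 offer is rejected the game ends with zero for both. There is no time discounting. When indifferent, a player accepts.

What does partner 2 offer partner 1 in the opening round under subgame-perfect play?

62.58

Round 5 (partner 2 proposes): partner 1 will accept anything ≥ 0, so partner 2 offers 0 and keeps 200.
Round 4 (partner 1 proposes): rejecting gives partner 2 an expected 0.7 × 200 = 140, so partner 1 offers 140, keeping 60.
Round 3 (partner 2 proposes): rejecting gives partner 1 an expected 0.7 × 60 = 42. Partner 2 offers 42 and keeps 200 − 42 = 158.
Round 2 (partner 1 proposes): rejecting gives partner 2 an expected 0.7 × 158 = 110.6. Partner 1 offers 110.6 and keeps 200 − 110.6 = 89.4.
Round 1 (partner 2 proposes): rejecting gives partner 1 an expected 0.7 × 89.4 = 62.58; partner 2 offers that and keeps 137.42.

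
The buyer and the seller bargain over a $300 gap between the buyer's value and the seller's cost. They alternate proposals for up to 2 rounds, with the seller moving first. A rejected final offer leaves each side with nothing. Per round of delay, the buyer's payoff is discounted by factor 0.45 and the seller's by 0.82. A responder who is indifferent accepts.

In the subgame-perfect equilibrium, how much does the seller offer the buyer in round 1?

135

Round 2 (the buyer proposes): rejection yields 0 for the seller; the buyer offers 0 and keeps 300.
Round 1 (the seller proposes): the buyer can get 300 next round, worth 0.45 × 300 = 135 now. The seller offers 135 and keeps 300 − 135 = 165.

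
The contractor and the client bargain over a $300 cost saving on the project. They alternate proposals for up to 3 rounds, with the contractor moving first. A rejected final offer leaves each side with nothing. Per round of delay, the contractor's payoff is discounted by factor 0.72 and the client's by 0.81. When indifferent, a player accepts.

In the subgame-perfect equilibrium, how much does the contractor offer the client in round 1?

Round 3 (the contractor proposes): rejection yields 0 for the client; the contractor offers 0 and keeps 300.
Round 2 (the client proposes): the contractor can get 300 next round, worth 0.72 × 300 = 216 now; the client offers that and keeps 84.
Round 1 (the contractor proposes): the client can get 84 next round, worth 0.81 × 84 = 68.04 now, so the contractor offers 68.04, keeping 231.96.

68.04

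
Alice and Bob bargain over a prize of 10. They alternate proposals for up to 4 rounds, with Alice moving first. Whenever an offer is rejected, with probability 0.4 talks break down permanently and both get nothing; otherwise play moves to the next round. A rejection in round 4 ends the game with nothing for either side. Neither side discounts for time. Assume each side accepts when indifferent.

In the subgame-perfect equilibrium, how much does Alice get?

5.44

Round 4 (Bob proposes): rejection yields 0 for Alice; Bob offers 0 and keeps 10.
Round 3 (Alice proposes): rejecting gives Bob an expected 0.6 × 10 = 6, so Alice offers 6, keeping 4.
Round 2 (Bob proposes): rejecting gives Alice an expected 0.6 × 4 = 2.4; Bob offers that and keeps 7.6.
Round 1 (Alice proposes): rejecting gives Bob an expected 0.6 × 7.6 = 4.56; Alice offers that and keeps 5.44.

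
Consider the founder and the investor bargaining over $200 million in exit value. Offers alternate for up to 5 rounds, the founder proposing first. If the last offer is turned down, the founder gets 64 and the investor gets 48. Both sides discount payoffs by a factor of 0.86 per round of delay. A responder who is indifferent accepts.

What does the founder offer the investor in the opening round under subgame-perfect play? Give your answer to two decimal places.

68.15

Solve by backward induction from round 5.
Round 5 (the founder proposes): the investor gets 48 if talks fail, so the founder offers 48 and keeps 152.
Round 4 (the investor proposes): the founder can get 152 next round, worth 0.86 × 152 = 130.72 now; the investor offers that and keeps 69.28.
Round 3 (the founder proposes): the investor can get 69.28 next round, worth 0.86 × 69.28 = 59.5808 now, so the founder offers 59.5808, keeping 140.4192.
Round 2 (the investor proposes): the founder can get 140.4192 next round, worth 0.86 × 140.4192 = 120.760512 now. The investor offers 120.760512 and keeps 200 − 120.760512 = 79.239488.
Round 1 (the founder proposes): the investor can get 79.239488 next round, worth 0.86 × 79.239488 = 68.14595968 now, so the founder offers 68.14595968, keeping 131.85404032.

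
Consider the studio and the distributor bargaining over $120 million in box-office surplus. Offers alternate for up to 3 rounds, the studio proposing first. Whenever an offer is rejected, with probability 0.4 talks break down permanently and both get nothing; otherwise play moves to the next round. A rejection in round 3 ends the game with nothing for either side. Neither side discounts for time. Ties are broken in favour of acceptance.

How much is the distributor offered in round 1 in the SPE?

28.8

Round 3 (the studio proposes): rejection yields 0 for the distributor; the studio offers 0 and keeps 120.
Round 2 (the distributor proposes): rejecting gives the studio an expected 0.6 × 120 = 72. The distributor offers 72 and keeps 120 − 72 = 48.
Round 1 (the studio proposes): rejecting gives the distributor an expected 0.6 × 48 = 28.8, so the studio offers 28.8, keeping 91.2.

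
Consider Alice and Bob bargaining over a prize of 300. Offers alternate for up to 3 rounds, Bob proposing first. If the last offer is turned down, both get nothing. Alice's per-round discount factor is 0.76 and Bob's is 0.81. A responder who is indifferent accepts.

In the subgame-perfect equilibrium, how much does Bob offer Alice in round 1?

Round 3 (Bob proposes): Alice will accept anything ≥ 0, so Bob offers 0 and keeps 300.
Round 2 (Alice proposes): Bob can get 300 next round, worth 0.81 × 300 = 243 now. Alice offers 243 and keeps 300 − 243 = 57.
Round 1 (Bob proposes): Alice can get 57 next round, worth 0.76 × 57 = 43.32 now. Bob offers 43.32 and keeps 300 − 43.32 = 256.68.

43.32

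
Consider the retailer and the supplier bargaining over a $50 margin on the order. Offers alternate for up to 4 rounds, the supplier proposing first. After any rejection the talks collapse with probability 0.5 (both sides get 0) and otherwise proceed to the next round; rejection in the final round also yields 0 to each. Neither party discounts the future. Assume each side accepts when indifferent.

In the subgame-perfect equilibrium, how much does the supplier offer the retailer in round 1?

18.75

Round 4 (the retailer proposes): the supplier will accept anything ≥ 0, so the retailer offers 0 and keeps 50.
Round 3 (the supplier proposes): rejecting gives the retailer an expected 0.5 × 50 = 25, so the supplier offers 25, keeping 25.
Round 2 (the retailer proposes): rejecting gives the supplier an expected 0.5 × 25 = 12.5. The retailer offers 12.5 and keeps 50 − 12.5 = 37.5.
Round 1 (the supplier proposes): rejecting gives the retailer an expected 0.5 × 37.5 = 18.75. The supplier offers 18.75 and keeps 50 − 18.75 = 31.25.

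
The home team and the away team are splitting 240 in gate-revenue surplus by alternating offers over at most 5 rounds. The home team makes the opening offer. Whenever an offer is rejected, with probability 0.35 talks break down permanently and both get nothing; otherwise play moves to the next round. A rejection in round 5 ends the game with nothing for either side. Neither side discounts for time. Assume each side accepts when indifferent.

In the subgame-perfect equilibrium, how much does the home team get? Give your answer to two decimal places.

By backward induction:
Round 5 (the home team proposes): rejection yields 0 for the away team; the home team offers 0 and keeps 240.
Round 4 (the away team proposes): rejecting gives the home team an expected 0.65 × 240 = 156. The away team offers 156 and keeps 240 − 156 = 84.
Round 3 (the home team proposes): rejecting gives the away team an expected 0.65 × 84 = 54.6. The home team offers 54.6 and keeps 240 − 54.6 = 185.4.
Round 2 (the away team proposes): rejecting gives the home team an expected 0.65 × 185.4 = 120.51. The away team offers 120.51 and keeps 240 − 120.51 = 119.49.
Round 1 (the home team proposes): rejecting gives the away team an expected 0.65 × 119.49 = 77.6685, so the home team offers 77.6685, keeping 162.3315.

162.33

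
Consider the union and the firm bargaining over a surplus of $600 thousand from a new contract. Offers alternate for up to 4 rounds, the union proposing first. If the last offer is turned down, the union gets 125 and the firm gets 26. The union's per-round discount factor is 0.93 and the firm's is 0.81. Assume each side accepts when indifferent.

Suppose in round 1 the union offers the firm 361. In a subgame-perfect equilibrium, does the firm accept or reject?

Accept

Round 4 (the firm proposes): the union gets 125 if talks fail, so the firm offers 125 and keeps 475.
Round 3 (the union proposes): the firm can get 475 next round, worth 0.81 × 475 = 384.75 now; the union offers that and keeps 215.25.
Round 2 (the firm proposes): the union can get 215.25 next round, worth 0.93 × 215.25 = 200.1825 now, so the firm offers 200.1825, keeping 399.8175.
So by rejecting in round 1, the firm gets 399.8175 next round, worth 0.81 × 399.8175 = 323.852175 now.
Offer 361 ≥ 323.852175, so the firm accepts.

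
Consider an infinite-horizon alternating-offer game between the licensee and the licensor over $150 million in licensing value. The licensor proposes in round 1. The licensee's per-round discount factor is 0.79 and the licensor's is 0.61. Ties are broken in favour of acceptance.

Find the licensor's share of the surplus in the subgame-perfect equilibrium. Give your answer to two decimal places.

60.80

In a stationary SPE each proposer offers the other exactly their discounted continuation value.
If the licensor keeps x when proposing and the licensee keeps y when proposing, then x = 150 − 0.79y and y = 150 − 0.61x.
Solving: x = 150(1 − 0.79) / (1 − 0.61·0.79) = 31.5 / 0.5181 ≈ 60.7991.
The licensee gets 150 − 60.7991 ≈ 89.2009.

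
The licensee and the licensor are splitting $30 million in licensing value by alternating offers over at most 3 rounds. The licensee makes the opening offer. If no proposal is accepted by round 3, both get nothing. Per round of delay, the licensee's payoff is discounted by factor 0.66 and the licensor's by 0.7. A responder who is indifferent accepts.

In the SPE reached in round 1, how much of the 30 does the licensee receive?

Work backward from the last round.
Round 3 (the licensee proposes): the licensor will accept anything ≥ 0, so the licensee offers 0 and keeps 30.
Round 2 (the licensor proposes): the licensee can get 30 next round, worth 0.66 × 30 = 19.8 now. The licensor offers 19.8 and keeps 30 − 19.8 = 10.2.
Round 1 (the licensee proposes): the licensor can get 10.2 next round, worth 0.7 × 10.2 = 7.14 now, so the licensee offers 7.14, keeping 22.86.

22.86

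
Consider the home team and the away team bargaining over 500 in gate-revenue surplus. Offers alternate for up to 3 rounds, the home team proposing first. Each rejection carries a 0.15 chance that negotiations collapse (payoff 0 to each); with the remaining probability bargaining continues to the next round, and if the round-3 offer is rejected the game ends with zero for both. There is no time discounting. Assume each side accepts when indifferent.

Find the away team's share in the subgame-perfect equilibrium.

Round 3 (the home team proposes): rejection yields 0 for the away team; the home team offers 0 and keeps 500.
Round 2 (the away team proposes): rejecting gives the home team an expected 0.85 × 500 = 425, so the away team offers 425, keeping 75.
Round 1 (the home team proposes): rejecting gives the away team an expected 0.85 × 75 = 63.75. The home team offers 63.75 and keeps 500 − 63.75 = 436.25.

63.75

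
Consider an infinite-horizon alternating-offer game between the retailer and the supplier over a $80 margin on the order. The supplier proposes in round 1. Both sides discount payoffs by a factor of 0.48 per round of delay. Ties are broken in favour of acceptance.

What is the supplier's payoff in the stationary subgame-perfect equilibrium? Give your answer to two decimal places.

Let x be the supplier's share when the supplier proposes and y be the retailer's share when the retailer proposes.
The retailer accepts iff offered ≥ 0.48·y, so x = 80 − 0.48y. Symmetrically y = 80 − 0.48x.
Substituting: x = 80 − 0.48(80 − 0.48x), giving x(1 − 0.48·0.48) = 80(1 − 0.48).
So x = 80 × 0.52 / 0.7696 ≈ 54.0541, and the retailer receives 80 − x ≈ 25.9459.

54.05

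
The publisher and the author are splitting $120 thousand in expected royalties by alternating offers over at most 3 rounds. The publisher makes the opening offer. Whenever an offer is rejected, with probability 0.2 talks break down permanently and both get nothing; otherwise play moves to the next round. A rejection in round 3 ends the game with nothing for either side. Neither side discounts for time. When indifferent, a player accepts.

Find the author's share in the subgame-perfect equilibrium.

By backward induction:
Round 3 (the publisher proposes): rejection yields 0 for the author; the publisher offers 0 and keeps 120.
Round 2 (the author proposes): rejecting gives the publisher an expected 0.8 × 120 = 96. The author offers 96 and keeps 120 − 96 = 24.
Round 1 (the publisher proposes): rejecting gives the author an expected 0.8 × 24 = 19.2; the publisher offers that and keeps 100.8.

19.2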